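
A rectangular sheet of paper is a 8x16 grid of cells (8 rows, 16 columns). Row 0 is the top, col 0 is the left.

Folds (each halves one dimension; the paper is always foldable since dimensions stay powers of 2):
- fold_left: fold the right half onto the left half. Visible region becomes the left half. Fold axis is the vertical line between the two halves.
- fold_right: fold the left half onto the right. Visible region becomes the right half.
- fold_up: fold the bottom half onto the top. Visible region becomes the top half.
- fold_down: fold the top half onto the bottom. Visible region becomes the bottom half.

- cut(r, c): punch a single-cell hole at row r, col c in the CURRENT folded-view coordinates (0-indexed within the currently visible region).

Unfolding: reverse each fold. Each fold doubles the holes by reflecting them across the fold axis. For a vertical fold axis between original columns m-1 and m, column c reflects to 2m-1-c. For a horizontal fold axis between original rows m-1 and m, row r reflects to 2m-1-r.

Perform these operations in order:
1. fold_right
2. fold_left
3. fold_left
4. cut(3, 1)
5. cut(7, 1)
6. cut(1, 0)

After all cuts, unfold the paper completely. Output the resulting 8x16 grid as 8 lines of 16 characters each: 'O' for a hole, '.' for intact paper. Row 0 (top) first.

Answer: ................
O..OO..OO..OO..O
................
.OO..OO..OO..OO.
................
................
................
.OO..OO..OO..OO.

Derivation:
Op 1 fold_right: fold axis v@8; visible region now rows[0,8) x cols[8,16) = 8x8
Op 2 fold_left: fold axis v@12; visible region now rows[0,8) x cols[8,12) = 8x4
Op 3 fold_left: fold axis v@10; visible region now rows[0,8) x cols[8,10) = 8x2
Op 4 cut(3, 1): punch at orig (3,9); cuts so far [(3, 9)]; region rows[0,8) x cols[8,10) = 8x2
Op 5 cut(7, 1): punch at orig (7,9); cuts so far [(3, 9), (7, 9)]; region rows[0,8) x cols[8,10) = 8x2
Op 6 cut(1, 0): punch at orig (1,8); cuts so far [(1, 8), (3, 9), (7, 9)]; region rows[0,8) x cols[8,10) = 8x2
Unfold 1 (reflect across v@10): 6 holes -> [(1, 8), (1, 11), (3, 9), (3, 10), (7, 9), (7, 10)]
Unfold 2 (reflect across v@12): 12 holes -> [(1, 8), (1, 11), (1, 12), (1, 15), (3, 9), (3, 10), (3, 13), (3, 14), (7, 9), (7, 10), (7, 13), (7, 14)]
Unfold 3 (reflect across v@8): 24 holes -> [(1, 0), (1, 3), (1, 4), (1, 7), (1, 8), (1, 11), (1, 12), (1, 15), (3, 1), (3, 2), (3, 5), (3, 6), (3, 9), (3, 10), (3, 13), (3, 14), (7, 1), (7, 2), (7, 5), (7, 6), (7, 9), (7, 10), (7, 13), (7, 14)]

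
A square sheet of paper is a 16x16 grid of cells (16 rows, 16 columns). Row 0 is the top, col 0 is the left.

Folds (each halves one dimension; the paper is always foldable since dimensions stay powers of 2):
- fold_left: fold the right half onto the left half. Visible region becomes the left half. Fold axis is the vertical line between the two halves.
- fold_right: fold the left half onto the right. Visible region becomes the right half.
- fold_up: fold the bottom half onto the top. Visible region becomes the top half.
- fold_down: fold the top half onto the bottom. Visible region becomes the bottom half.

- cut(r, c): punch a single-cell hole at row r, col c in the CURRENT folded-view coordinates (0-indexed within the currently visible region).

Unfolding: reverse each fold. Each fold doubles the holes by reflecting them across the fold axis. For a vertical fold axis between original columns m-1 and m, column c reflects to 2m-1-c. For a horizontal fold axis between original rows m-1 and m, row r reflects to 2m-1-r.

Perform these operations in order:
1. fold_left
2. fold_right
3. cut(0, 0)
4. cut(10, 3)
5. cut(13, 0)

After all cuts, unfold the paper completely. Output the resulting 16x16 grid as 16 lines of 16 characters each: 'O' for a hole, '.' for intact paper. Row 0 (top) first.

Answer: ...OO......OO...
................
................
................
................
................
................
................
................
................
O......OO......O
................
................
...OO......OO...
................
................

Derivation:
Op 1 fold_left: fold axis v@8; visible region now rows[0,16) x cols[0,8) = 16x8
Op 2 fold_right: fold axis v@4; visible region now rows[0,16) x cols[4,8) = 16x4
Op 3 cut(0, 0): punch at orig (0,4); cuts so far [(0, 4)]; region rows[0,16) x cols[4,8) = 16x4
Op 4 cut(10, 3): punch at orig (10,7); cuts so far [(0, 4), (10, 7)]; region rows[0,16) x cols[4,8) = 16x4
Op 5 cut(13, 0): punch at orig (13,4); cuts so far [(0, 4), (10, 7), (13, 4)]; region rows[0,16) x cols[4,8) = 16x4
Unfold 1 (reflect across v@4): 6 holes -> [(0, 3), (0, 4), (10, 0), (10, 7), (13, 3), (13, 4)]
Unfold 2 (reflect across v@8): 12 holes -> [(0, 3), (0, 4), (0, 11), (0, 12), (10, 0), (10, 7), (10, 8), (10, 15), (13, 3), (13, 4), (13, 11), (13, 12)]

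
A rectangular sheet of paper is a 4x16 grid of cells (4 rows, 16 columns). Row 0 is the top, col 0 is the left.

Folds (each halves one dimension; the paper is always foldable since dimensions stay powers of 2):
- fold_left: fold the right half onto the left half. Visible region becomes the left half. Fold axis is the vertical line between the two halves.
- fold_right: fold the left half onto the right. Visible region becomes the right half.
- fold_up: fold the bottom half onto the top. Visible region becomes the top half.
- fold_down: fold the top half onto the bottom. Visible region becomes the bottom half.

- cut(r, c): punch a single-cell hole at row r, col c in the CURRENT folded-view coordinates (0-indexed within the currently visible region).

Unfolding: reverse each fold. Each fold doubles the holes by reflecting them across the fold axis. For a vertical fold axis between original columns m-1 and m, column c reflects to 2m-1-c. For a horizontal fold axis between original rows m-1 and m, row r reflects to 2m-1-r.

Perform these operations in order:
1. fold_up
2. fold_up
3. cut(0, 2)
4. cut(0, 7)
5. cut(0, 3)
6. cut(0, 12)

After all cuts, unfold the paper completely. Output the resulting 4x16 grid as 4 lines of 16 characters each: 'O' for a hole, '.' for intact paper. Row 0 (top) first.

Answer: ..OO...O....O...
..OO...O....O...
..OO...O....O...
..OO...O....O...

Derivation:
Op 1 fold_up: fold axis h@2; visible region now rows[0,2) x cols[0,16) = 2x16
Op 2 fold_up: fold axis h@1; visible region now rows[0,1) x cols[0,16) = 1x16
Op 3 cut(0, 2): punch at orig (0,2); cuts so far [(0, 2)]; region rows[0,1) x cols[0,16) = 1x16
Op 4 cut(0, 7): punch at orig (0,7); cuts so far [(0, 2), (0, 7)]; region rows[0,1) x cols[0,16) = 1x16
Op 5 cut(0, 3): punch at orig (0,3); cuts so far [(0, 2), (0, 3), (0, 7)]; region rows[0,1) x cols[0,16) = 1x16
Op 6 cut(0, 12): punch at orig (0,12); cuts so far [(0, 2), (0, 3), (0, 7), (0, 12)]; region rows[0,1) x cols[0,16) = 1x16
Unfold 1 (reflect across h@1): 8 holes -> [(0, 2), (0, 3), (0, 7), (0, 12), (1, 2), (1, 3), (1, 7), (1, 12)]
Unfold 2 (reflect across h@2): 16 holes -> [(0, 2), (0, 3), (0, 7), (0, 12), (1, 2), (1, 3), (1, 7), (1, 12), (2, 2), (2, 3), (2, 7), (2, 12), (3, 2), (3, 3), (3, 7), (3, 12)]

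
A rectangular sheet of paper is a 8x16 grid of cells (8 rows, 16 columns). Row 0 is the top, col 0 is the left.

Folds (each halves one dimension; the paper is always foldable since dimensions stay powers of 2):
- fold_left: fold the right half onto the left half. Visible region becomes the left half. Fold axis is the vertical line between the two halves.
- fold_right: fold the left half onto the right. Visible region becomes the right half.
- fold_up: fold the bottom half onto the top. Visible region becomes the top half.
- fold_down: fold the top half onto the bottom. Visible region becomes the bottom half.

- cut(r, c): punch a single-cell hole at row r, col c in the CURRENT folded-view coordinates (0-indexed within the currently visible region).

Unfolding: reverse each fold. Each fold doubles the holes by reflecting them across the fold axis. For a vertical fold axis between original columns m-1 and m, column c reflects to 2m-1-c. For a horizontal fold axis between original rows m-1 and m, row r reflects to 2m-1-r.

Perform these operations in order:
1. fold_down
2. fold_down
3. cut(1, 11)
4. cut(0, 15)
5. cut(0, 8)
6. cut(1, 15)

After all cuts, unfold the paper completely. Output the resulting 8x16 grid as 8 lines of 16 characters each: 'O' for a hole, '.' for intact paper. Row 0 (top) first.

Op 1 fold_down: fold axis h@4; visible region now rows[4,8) x cols[0,16) = 4x16
Op 2 fold_down: fold axis h@6; visible region now rows[6,8) x cols[0,16) = 2x16
Op 3 cut(1, 11): punch at orig (7,11); cuts so far [(7, 11)]; region rows[6,8) x cols[0,16) = 2x16
Op 4 cut(0, 15): punch at orig (6,15); cuts so far [(6, 15), (7, 11)]; region rows[6,8) x cols[0,16) = 2x16
Op 5 cut(0, 8): punch at orig (6,8); cuts so far [(6, 8), (6, 15), (7, 11)]; region rows[6,8) x cols[0,16) = 2x16
Op 6 cut(1, 15): punch at orig (7,15); cuts so far [(6, 8), (6, 15), (7, 11), (7, 15)]; region rows[6,8) x cols[0,16) = 2x16
Unfold 1 (reflect across h@6): 8 holes -> [(4, 11), (4, 15), (5, 8), (5, 15), (6, 8), (6, 15), (7, 11), (7, 15)]
Unfold 2 (reflect across h@4): 16 holes -> [(0, 11), (0, 15), (1, 8), (1, 15), (2, 8), (2, 15), (3, 11), (3, 15), (4, 11), (4, 15), (5, 8), (5, 15), (6, 8), (6, 15), (7, 11), (7, 15)]

Answer: ...........O...O
........O......O
........O......O
...........O...O
...........O...O
........O......O
........O......O
...........O...O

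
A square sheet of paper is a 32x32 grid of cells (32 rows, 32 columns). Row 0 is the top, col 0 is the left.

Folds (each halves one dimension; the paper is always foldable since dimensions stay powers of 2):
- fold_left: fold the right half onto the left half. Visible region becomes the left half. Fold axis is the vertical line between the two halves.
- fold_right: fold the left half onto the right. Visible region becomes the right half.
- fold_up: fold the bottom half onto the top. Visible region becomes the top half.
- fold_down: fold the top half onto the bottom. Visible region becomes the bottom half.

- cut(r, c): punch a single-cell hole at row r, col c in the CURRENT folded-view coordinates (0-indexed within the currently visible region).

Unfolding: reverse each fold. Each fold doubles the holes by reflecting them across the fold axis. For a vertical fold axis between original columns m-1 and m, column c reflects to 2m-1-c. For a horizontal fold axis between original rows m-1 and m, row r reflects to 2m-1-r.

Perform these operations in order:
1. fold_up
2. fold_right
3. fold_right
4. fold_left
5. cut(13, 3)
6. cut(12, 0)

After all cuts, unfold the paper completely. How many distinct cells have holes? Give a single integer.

Op 1 fold_up: fold axis h@16; visible region now rows[0,16) x cols[0,32) = 16x32
Op 2 fold_right: fold axis v@16; visible region now rows[0,16) x cols[16,32) = 16x16
Op 3 fold_right: fold axis v@24; visible region now rows[0,16) x cols[24,32) = 16x8
Op 4 fold_left: fold axis v@28; visible region now rows[0,16) x cols[24,28) = 16x4
Op 5 cut(13, 3): punch at orig (13,27); cuts so far [(13, 27)]; region rows[0,16) x cols[24,28) = 16x4
Op 6 cut(12, 0): punch at orig (12,24); cuts so far [(12, 24), (13, 27)]; region rows[0,16) x cols[24,28) = 16x4
Unfold 1 (reflect across v@28): 4 holes -> [(12, 24), (12, 31), (13, 27), (13, 28)]
Unfold 2 (reflect across v@24): 8 holes -> [(12, 16), (12, 23), (12, 24), (12, 31), (13, 19), (13, 20), (13, 27), (13, 28)]
Unfold 3 (reflect across v@16): 16 holes -> [(12, 0), (12, 7), (12, 8), (12, 15), (12, 16), (12, 23), (12, 24), (12, 31), (13, 3), (13, 4), (13, 11), (13, 12), (13, 19), (13, 20), (13, 27), (13, 28)]
Unfold 4 (reflect across h@16): 32 holes -> [(12, 0), (12, 7), (12, 8), (12, 15), (12, 16), (12, 23), (12, 24), (12, 31), (13, 3), (13, 4), (13, 11), (13, 12), (13, 19), (13, 20), (13, 27), (13, 28), (18, 3), (18, 4), (18, 11), (18, 12), (18, 19), (18, 20), (18, 27), (18, 28), (19, 0), (19, 7), (19, 8), (19, 15), (19, 16), (19, 23), (19, 24), (19, 31)]

Answer: 32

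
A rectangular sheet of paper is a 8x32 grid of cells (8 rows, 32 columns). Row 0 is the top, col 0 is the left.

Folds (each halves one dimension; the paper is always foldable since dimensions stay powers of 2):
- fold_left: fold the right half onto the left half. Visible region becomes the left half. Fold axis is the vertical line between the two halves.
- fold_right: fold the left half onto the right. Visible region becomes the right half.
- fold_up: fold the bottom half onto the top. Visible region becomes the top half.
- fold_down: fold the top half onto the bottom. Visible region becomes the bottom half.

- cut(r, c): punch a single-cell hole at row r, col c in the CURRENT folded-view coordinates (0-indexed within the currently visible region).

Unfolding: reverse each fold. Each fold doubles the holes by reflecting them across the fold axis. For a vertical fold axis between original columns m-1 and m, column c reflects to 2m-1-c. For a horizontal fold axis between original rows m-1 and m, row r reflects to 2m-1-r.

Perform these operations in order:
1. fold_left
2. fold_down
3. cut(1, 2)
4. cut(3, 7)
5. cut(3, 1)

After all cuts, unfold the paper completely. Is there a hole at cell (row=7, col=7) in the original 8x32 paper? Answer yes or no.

Answer: yes

Derivation:
Op 1 fold_left: fold axis v@16; visible region now rows[0,8) x cols[0,16) = 8x16
Op 2 fold_down: fold axis h@4; visible region now rows[4,8) x cols[0,16) = 4x16
Op 3 cut(1, 2): punch at orig (5,2); cuts so far [(5, 2)]; region rows[4,8) x cols[0,16) = 4x16
Op 4 cut(3, 7): punch at orig (7,7); cuts so far [(5, 2), (7, 7)]; region rows[4,8) x cols[0,16) = 4x16
Op 5 cut(3, 1): punch at orig (7,1); cuts so far [(5, 2), (7, 1), (7, 7)]; region rows[4,8) x cols[0,16) = 4x16
Unfold 1 (reflect across h@4): 6 holes -> [(0, 1), (0, 7), (2, 2), (5, 2), (7, 1), (7, 7)]
Unfold 2 (reflect across v@16): 12 holes -> [(0, 1), (0, 7), (0, 24), (0, 30), (2, 2), (2, 29), (5, 2), (5, 29), (7, 1), (7, 7), (7, 24), (7, 30)]
Holes: [(0, 1), (0, 7), (0, 24), (0, 30), (2, 2), (2, 29), (5, 2), (5, 29), (7, 1), (7, 7), (7, 24), (7, 30)]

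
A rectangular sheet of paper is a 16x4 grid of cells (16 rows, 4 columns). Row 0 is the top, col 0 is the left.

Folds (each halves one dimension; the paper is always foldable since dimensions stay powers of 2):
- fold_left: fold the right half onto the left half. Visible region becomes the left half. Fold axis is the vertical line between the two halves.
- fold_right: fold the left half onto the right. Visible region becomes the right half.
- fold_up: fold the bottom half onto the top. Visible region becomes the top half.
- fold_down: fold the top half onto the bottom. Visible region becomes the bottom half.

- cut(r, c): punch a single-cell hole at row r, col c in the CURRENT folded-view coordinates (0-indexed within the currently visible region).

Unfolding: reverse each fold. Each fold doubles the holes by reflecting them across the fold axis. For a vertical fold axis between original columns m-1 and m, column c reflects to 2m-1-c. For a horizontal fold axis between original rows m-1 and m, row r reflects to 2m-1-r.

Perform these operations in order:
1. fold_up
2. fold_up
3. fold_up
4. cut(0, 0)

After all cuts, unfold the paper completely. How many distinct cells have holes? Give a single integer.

Op 1 fold_up: fold axis h@8; visible region now rows[0,8) x cols[0,4) = 8x4
Op 2 fold_up: fold axis h@4; visible region now rows[0,4) x cols[0,4) = 4x4
Op 3 fold_up: fold axis h@2; visible region now rows[0,2) x cols[0,4) = 2x4
Op 4 cut(0, 0): punch at orig (0,0); cuts so far [(0, 0)]; region rows[0,2) x cols[0,4) = 2x4
Unfold 1 (reflect across h@2): 2 holes -> [(0, 0), (3, 0)]
Unfold 2 (reflect across h@4): 4 holes -> [(0, 0), (3, 0), (4, 0), (7, 0)]
Unfold 3 (reflect across h@8): 8 holes -> [(0, 0), (3, 0), (4, 0), (7, 0), (8, 0), (11, 0), (12, 0), (15, 0)]

Answer: 8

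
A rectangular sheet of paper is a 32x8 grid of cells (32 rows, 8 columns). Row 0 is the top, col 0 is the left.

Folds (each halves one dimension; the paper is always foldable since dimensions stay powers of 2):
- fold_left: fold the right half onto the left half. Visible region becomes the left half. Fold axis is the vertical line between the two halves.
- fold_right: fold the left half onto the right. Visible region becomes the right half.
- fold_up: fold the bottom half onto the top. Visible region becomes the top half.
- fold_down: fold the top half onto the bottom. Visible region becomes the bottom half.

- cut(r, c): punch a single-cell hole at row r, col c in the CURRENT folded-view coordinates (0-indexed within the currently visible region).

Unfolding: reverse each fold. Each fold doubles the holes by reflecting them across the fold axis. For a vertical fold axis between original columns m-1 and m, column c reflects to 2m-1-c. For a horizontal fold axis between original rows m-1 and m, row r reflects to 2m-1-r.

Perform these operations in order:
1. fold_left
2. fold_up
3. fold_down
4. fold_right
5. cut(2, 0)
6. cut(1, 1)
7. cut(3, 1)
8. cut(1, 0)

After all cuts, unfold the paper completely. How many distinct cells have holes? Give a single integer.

Answer: 64

Derivation:
Op 1 fold_left: fold axis v@4; visible region now rows[0,32) x cols[0,4) = 32x4
Op 2 fold_up: fold axis h@16; visible region now rows[0,16) x cols[0,4) = 16x4
Op 3 fold_down: fold axis h@8; visible region now rows[8,16) x cols[0,4) = 8x4
Op 4 fold_right: fold axis v@2; visible region now rows[8,16) x cols[2,4) = 8x2
Op 5 cut(2, 0): punch at orig (10,2); cuts so far [(10, 2)]; region rows[8,16) x cols[2,4) = 8x2
Op 6 cut(1, 1): punch at orig (9,3); cuts so far [(9, 3), (10, 2)]; region rows[8,16) x cols[2,4) = 8x2
Op 7 cut(3, 1): punch at orig (11,3); cuts so far [(9, 3), (10, 2), (11, 3)]; region rows[8,16) x cols[2,4) = 8x2
Op 8 cut(1, 0): punch at orig (9,2); cuts so far [(9, 2), (9, 3), (10, 2), (11, 3)]; region rows[8,16) x cols[2,4) = 8x2
Unfold 1 (reflect across v@2): 8 holes -> [(9, 0), (9, 1), (9, 2), (9, 3), (10, 1), (10, 2), (11, 0), (11, 3)]
Unfold 2 (reflect across h@8): 16 holes -> [(4, 0), (4, 3), (5, 1), (5, 2), (6, 0), (6, 1), (6, 2), (6, 3), (9, 0), (9, 1), (9, 2), (9, 3), (10, 1), (10, 2), (11, 0), (11, 3)]
Unfold 3 (reflect across h@16): 32 holes -> [(4, 0), (4, 3), (5, 1), (5, 2), (6, 0), (6, 1), (6, 2), (6, 3), (9, 0), (9, 1), (9, 2), (9, 3), (10, 1), (10, 2), (11, 0), (11, 3), (20, 0), (20, 3), (21, 1), (21, 2), (22, 0), (22, 1), (22, 2), (22, 3), (25, 0), (25, 1), (25, 2), (25, 3), (26, 1), (26, 2), (27, 0), (27, 3)]
Unfold 4 (reflect across v@4): 64 holes -> [(4, 0), (4, 3), (4, 4), (4, 7), (5, 1), (5, 2), (5, 5), (5, 6), (6, 0), (6, 1), (6, 2), (6, 3), (6, 4), (6, 5), (6, 6), (6, 7), (9, 0), (9, 1), (9, 2), (9, 3), (9, 4), (9, 5), (9, 6), (9, 7), (10, 1), (10, 2), (10, 5), (10, 6), (11, 0), (11, 3), (11, 4), (11, 7), (20, 0), (20, 3), (20, 4), (20, 7), (21, 1), (21, 2), (21, 5), (21, 6), (22, 0), (22, 1), (22, 2), (22, 3), (22, 4), (22, 5), (22, 6), (22, 7), (25, 0), (25, 1), (25, 2), (25, 3), (25, 4), (25, 5), (25, 6), (25, 7), (26, 1), (26, 2), (26, 5), (26, 6), (27, 0), (27, 3), (27, 4), (27, 7)]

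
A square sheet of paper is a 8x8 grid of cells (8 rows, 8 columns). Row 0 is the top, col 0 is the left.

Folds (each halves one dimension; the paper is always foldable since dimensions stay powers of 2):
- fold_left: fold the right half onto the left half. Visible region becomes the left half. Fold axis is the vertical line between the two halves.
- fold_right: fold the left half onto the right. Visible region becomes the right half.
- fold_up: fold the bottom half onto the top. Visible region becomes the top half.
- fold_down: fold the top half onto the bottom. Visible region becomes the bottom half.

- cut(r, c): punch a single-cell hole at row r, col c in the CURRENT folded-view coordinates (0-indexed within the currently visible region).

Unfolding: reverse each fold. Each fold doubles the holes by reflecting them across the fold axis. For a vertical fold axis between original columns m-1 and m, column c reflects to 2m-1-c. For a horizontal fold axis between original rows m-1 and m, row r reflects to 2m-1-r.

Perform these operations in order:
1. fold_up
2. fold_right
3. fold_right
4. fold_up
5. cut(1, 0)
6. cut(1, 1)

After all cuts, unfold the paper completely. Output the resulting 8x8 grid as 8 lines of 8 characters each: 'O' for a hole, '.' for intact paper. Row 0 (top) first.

Op 1 fold_up: fold axis h@4; visible region now rows[0,4) x cols[0,8) = 4x8
Op 2 fold_right: fold axis v@4; visible region now rows[0,4) x cols[4,8) = 4x4
Op 3 fold_right: fold axis v@6; visible region now rows[0,4) x cols[6,8) = 4x2
Op 4 fold_up: fold axis h@2; visible region now rows[0,2) x cols[6,8) = 2x2
Op 5 cut(1, 0): punch at orig (1,6); cuts so far [(1, 6)]; region rows[0,2) x cols[6,8) = 2x2
Op 6 cut(1, 1): punch at orig (1,7); cuts so far [(1, 6), (1, 7)]; region rows[0,2) x cols[6,8) = 2x2
Unfold 1 (reflect across h@2): 4 holes -> [(1, 6), (1, 7), (2, 6), (2, 7)]
Unfold 2 (reflect across v@6): 8 holes -> [(1, 4), (1, 5), (1, 6), (1, 7), (2, 4), (2, 5), (2, 6), (2, 7)]
Unfold 3 (reflect across v@4): 16 holes -> [(1, 0), (1, 1), (1, 2), (1, 3), (1, 4), (1, 5), (1, 6), (1, 7), (2, 0), (2, 1), (2, 2), (2, 3), (2, 4), (2, 5), (2, 6), (2, 7)]
Unfold 4 (reflect across h@4): 32 holes -> [(1, 0), (1, 1), (1, 2), (1, 3), (1, 4), (1, 5), (1, 6), (1, 7), (2, 0), (2, 1), (2, 2), (2, 3), (2, 4), (2, 5), (2, 6), (2, 7), (5, 0), (5, 1), (5, 2), (5, 3), (5, 4), (5, 5), (5, 6), (5, 7), (6, 0), (6, 1), (6, 2), (6, 3), (6, 4), (6, 5), (6, 6), (6, 7)]

Answer: ........
OOOOOOOO
OOOOOOOO
........
........
OOOOOOOO
OOOOOOOO
........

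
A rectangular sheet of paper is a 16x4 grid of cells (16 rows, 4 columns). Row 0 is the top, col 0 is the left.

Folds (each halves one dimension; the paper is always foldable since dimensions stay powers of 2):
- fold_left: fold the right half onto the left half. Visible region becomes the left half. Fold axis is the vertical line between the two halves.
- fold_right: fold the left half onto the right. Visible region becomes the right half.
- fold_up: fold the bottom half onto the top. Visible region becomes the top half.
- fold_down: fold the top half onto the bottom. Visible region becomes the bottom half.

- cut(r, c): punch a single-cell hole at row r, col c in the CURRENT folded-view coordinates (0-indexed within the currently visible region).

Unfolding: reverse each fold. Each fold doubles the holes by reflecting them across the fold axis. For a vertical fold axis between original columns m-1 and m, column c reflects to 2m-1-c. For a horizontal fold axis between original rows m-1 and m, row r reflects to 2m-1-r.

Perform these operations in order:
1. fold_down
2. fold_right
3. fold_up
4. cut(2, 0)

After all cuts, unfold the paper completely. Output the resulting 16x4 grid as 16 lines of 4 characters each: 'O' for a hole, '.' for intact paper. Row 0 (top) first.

Op 1 fold_down: fold axis h@8; visible region now rows[8,16) x cols[0,4) = 8x4
Op 2 fold_right: fold axis v@2; visible region now rows[8,16) x cols[2,4) = 8x2
Op 3 fold_up: fold axis h@12; visible region now rows[8,12) x cols[2,4) = 4x2
Op 4 cut(2, 0): punch at orig (10,2); cuts so far [(10, 2)]; region rows[8,12) x cols[2,4) = 4x2
Unfold 1 (reflect across h@12): 2 holes -> [(10, 2), (13, 2)]
Unfold 2 (reflect across v@2): 4 holes -> [(10, 1), (10, 2), (13, 1), (13, 2)]
Unfold 3 (reflect across h@8): 8 holes -> [(2, 1), (2, 2), (5, 1), (5, 2), (10, 1), (10, 2), (13, 1), (13, 2)]

Answer: ....
....
.OO.
....
....
.OO.
....
....
....
....
.OO.
....
....
.OO.
....
....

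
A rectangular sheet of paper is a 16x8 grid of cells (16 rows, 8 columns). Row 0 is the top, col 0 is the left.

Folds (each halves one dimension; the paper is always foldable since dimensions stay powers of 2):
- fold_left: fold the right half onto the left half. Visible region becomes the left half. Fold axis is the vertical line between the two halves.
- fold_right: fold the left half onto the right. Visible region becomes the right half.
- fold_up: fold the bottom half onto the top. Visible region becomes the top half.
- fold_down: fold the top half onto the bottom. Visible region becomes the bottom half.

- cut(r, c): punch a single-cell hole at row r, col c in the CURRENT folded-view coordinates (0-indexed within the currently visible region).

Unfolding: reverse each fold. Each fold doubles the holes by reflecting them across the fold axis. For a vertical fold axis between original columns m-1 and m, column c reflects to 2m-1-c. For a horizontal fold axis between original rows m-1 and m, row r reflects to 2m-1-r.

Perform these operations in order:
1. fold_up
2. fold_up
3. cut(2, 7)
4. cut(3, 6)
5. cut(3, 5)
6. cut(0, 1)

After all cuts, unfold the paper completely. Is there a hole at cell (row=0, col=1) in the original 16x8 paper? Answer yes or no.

Answer: yes

Derivation:
Op 1 fold_up: fold axis h@8; visible region now rows[0,8) x cols[0,8) = 8x8
Op 2 fold_up: fold axis h@4; visible region now rows[0,4) x cols[0,8) = 4x8
Op 3 cut(2, 7): punch at orig (2,7); cuts so far [(2, 7)]; region rows[0,4) x cols[0,8) = 4x8
Op 4 cut(3, 6): punch at orig (3,6); cuts so far [(2, 7), (3, 6)]; region rows[0,4) x cols[0,8) = 4x8
Op 5 cut(3, 5): punch at orig (3,5); cuts so far [(2, 7), (3, 5), (3, 6)]; region rows[0,4) x cols[0,8) = 4x8
Op 6 cut(0, 1): punch at orig (0,1); cuts so far [(0, 1), (2, 7), (3, 5), (3, 6)]; region rows[0,4) x cols[0,8) = 4x8
Unfold 1 (reflect across h@4): 8 holes -> [(0, 1), (2, 7), (3, 5), (3, 6), (4, 5), (4, 6), (5, 7), (7, 1)]
Unfold 2 (reflect across h@8): 16 holes -> [(0, 1), (2, 7), (3, 5), (3, 6), (4, 5), (4, 6), (5, 7), (7, 1), (8, 1), (10, 7), (11, 5), (11, 6), (12, 5), (12, 6), (13, 7), (15, 1)]
Holes: [(0, 1), (2, 7), (3, 5), (3, 6), (4, 5), (4, 6), (5, 7), (7, 1), (8, 1), (10, 7), (11, 5), (11, 6), (12, 5), (12, 6), (13, 7), (15, 1)]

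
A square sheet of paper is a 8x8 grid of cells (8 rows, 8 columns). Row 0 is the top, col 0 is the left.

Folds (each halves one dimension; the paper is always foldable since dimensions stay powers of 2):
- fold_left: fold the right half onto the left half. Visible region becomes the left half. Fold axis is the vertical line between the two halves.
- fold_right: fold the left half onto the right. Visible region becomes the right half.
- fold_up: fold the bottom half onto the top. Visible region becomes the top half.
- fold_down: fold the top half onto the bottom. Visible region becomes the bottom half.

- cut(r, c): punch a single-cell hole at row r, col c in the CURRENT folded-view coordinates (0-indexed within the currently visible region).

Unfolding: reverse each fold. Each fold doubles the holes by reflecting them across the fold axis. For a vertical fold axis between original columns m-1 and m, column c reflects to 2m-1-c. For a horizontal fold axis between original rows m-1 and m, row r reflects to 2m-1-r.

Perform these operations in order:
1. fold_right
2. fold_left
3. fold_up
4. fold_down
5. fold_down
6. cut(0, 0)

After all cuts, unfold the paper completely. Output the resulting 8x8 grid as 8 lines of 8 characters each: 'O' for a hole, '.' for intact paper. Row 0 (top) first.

Answer: O..OO..O
O..OO..O
O..OO..O
O..OO..O
O..OO..O
O..OO..O
O..OO..O
O..OO..O

Derivation:
Op 1 fold_right: fold axis v@4; visible region now rows[0,8) x cols[4,8) = 8x4
Op 2 fold_left: fold axis v@6; visible region now rows[0,8) x cols[4,6) = 8x2
Op 3 fold_up: fold axis h@4; visible region now rows[0,4) x cols[4,6) = 4x2
Op 4 fold_down: fold axis h@2; visible region now rows[2,4) x cols[4,6) = 2x2
Op 5 fold_down: fold axis h@3; visible region now rows[3,4) x cols[4,6) = 1x2
Op 6 cut(0, 0): punch at orig (3,4); cuts so far [(3, 4)]; region rows[3,4) x cols[4,6) = 1x2
Unfold 1 (reflect across h@3): 2 holes -> [(2, 4), (3, 4)]
Unfold 2 (reflect across h@2): 4 holes -> [(0, 4), (1, 4), (2, 4), (3, 4)]
Unfold 3 (reflect across h@4): 8 holes -> [(0, 4), (1, 4), (2, 4), (3, 4), (4, 4), (5, 4), (6, 4), (7, 4)]
Unfold 4 (reflect across v@6): 16 holes -> [(0, 4), (0, 7), (1, 4), (1, 7), (2, 4), (2, 7), (3, 4), (3, 7), (4, 4), (4, 7), (5, 4), (5, 7), (6, 4), (6, 7), (7, 4), (7, 7)]
Unfold 5 (reflect across v@4): 32 holes -> [(0, 0), (0, 3), (0, 4), (0, 7), (1, 0), (1, 3), (1, 4), (1, 7), (2, 0), (2, 3), (2, 4), (2, 7), (3, 0), (3, 3), (3, 4), (3, 7), (4, 0), (4, 3), (4, 4), (4, 7), (5, 0), (5, 3), (5, 4), (5, 7), (6, 0), (6, 3), (6, 4), (6, 7), (7, 0), (7, 3), (7, 4), (7, 7)]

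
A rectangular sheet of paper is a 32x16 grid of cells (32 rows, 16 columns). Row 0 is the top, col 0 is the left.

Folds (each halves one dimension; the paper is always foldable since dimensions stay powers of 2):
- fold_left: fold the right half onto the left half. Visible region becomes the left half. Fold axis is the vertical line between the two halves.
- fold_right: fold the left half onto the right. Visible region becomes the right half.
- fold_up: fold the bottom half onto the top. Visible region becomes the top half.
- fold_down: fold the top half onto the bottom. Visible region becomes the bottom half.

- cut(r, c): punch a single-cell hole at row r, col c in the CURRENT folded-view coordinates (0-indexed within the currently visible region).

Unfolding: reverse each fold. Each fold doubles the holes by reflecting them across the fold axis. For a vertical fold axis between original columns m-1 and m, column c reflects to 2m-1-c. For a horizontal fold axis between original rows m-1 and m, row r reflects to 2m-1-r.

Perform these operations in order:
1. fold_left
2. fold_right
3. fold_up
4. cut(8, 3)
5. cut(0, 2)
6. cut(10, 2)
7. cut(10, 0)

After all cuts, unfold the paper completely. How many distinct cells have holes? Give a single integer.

Op 1 fold_left: fold axis v@8; visible region now rows[0,32) x cols[0,8) = 32x8
Op 2 fold_right: fold axis v@4; visible region now rows[0,32) x cols[4,8) = 32x4
Op 3 fold_up: fold axis h@16; visible region now rows[0,16) x cols[4,8) = 16x4
Op 4 cut(8, 3): punch at orig (8,7); cuts so far [(8, 7)]; region rows[0,16) x cols[4,8) = 16x4
Op 5 cut(0, 2): punch at orig (0,6); cuts so far [(0, 6), (8, 7)]; region rows[0,16) x cols[4,8) = 16x4
Op 6 cut(10, 2): punch at orig (10,6); cuts so far [(0, 6), (8, 7), (10, 6)]; region rows[0,16) x cols[4,8) = 16x4
Op 7 cut(10, 0): punch at orig (10,4); cuts so far [(0, 6), (8, 7), (10, 4), (10, 6)]; region rows[0,16) x cols[4,8) = 16x4
Unfold 1 (reflect across h@16): 8 holes -> [(0, 6), (8, 7), (10, 4), (10, 6), (21, 4), (21, 6), (23, 7), (31, 6)]
Unfold 2 (reflect across v@4): 16 holes -> [(0, 1), (0, 6), (8, 0), (8, 7), (10, 1), (10, 3), (10, 4), (10, 6), (21, 1), (21, 3), (21, 4), (21, 6), (23, 0), (23, 7), (31, 1), (31, 6)]
Unfold 3 (reflect across v@8): 32 holes -> [(0, 1), (0, 6), (0, 9), (0, 14), (8, 0), (8, 7), (8, 8), (8, 15), (10, 1), (10, 3), (10, 4), (10, 6), (10, 9), (10, 11), (10, 12), (10, 14), (21, 1), (21, 3), (21, 4), (21, 6), (21, 9), (21, 11), (21, 12), (21, 14), (23, 0), (23, 7), (23, 8), (23, 15), (31, 1), (31, 6), (31, 9), (31, 14)]

Answer: 32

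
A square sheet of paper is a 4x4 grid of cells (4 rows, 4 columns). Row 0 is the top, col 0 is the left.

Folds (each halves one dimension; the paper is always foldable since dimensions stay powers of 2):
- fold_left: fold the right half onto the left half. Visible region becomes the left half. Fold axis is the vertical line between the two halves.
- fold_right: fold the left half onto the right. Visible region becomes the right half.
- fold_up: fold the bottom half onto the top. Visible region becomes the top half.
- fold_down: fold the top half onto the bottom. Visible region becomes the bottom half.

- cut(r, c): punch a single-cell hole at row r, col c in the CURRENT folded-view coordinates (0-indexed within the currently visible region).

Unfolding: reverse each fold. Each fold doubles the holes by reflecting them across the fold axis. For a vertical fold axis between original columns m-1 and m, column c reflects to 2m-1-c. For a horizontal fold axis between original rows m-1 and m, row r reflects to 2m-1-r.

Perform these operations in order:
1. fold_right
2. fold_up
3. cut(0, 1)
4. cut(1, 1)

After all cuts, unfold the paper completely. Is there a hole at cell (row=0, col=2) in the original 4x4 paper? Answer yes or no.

Answer: no

Derivation:
Op 1 fold_right: fold axis v@2; visible region now rows[0,4) x cols[2,4) = 4x2
Op 2 fold_up: fold axis h@2; visible region now rows[0,2) x cols[2,4) = 2x2
Op 3 cut(0, 1): punch at orig (0,3); cuts so far [(0, 3)]; region rows[0,2) x cols[2,4) = 2x2
Op 4 cut(1, 1): punch at orig (1,3); cuts so far [(0, 3), (1, 3)]; region rows[0,2) x cols[2,4) = 2x2
Unfold 1 (reflect across h@2): 4 holes -> [(0, 3), (1, 3), (2, 3), (3, 3)]
Unfold 2 (reflect across v@2): 8 holes -> [(0, 0), (0, 3), (1, 0), (1, 3), (2, 0), (2, 3), (3, 0), (3, 3)]
Holes: [(0, 0), (0, 3), (1, 0), (1, 3), (2, 0), (2, 3), (3, 0), (3, 3)]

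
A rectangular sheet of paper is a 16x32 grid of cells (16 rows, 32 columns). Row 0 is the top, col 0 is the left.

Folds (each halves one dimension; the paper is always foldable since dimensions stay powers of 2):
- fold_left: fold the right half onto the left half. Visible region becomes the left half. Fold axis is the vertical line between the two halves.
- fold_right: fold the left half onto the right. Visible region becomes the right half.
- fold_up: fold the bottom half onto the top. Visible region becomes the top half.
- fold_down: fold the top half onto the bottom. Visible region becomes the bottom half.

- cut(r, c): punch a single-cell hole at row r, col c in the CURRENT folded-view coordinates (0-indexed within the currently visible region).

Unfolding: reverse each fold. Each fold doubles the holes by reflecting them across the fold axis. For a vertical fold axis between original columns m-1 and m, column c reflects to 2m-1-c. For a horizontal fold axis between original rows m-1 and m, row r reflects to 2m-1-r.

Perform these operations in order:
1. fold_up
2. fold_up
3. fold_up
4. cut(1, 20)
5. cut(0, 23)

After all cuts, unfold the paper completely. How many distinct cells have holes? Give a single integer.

Answer: 16

Derivation:
Op 1 fold_up: fold axis h@8; visible region now rows[0,8) x cols[0,32) = 8x32
Op 2 fold_up: fold axis h@4; visible region now rows[0,4) x cols[0,32) = 4x32
Op 3 fold_up: fold axis h@2; visible region now rows[0,2) x cols[0,32) = 2x32
Op 4 cut(1, 20): punch at orig (1,20); cuts so far [(1, 20)]; region rows[0,2) x cols[0,32) = 2x32
Op 5 cut(0, 23): punch at orig (0,23); cuts so far [(0, 23), (1, 20)]; region rows[0,2) x cols[0,32) = 2x32
Unfold 1 (reflect across h@2): 4 holes -> [(0, 23), (1, 20), (2, 20), (3, 23)]
Unfold 2 (reflect across h@4): 8 holes -> [(0, 23), (1, 20), (2, 20), (3, 23), (4, 23), (5, 20), (6, 20), (7, 23)]
Unfold 3 (reflect across h@8): 16 holes -> [(0, 23), (1, 20), (2, 20), (3, 23), (4, 23), (5, 20), (6, 20), (7, 23), (8, 23), (9, 20), (10, 20), (11, 23), (12, 23), (13, 20), (14, 20), (15, 23)]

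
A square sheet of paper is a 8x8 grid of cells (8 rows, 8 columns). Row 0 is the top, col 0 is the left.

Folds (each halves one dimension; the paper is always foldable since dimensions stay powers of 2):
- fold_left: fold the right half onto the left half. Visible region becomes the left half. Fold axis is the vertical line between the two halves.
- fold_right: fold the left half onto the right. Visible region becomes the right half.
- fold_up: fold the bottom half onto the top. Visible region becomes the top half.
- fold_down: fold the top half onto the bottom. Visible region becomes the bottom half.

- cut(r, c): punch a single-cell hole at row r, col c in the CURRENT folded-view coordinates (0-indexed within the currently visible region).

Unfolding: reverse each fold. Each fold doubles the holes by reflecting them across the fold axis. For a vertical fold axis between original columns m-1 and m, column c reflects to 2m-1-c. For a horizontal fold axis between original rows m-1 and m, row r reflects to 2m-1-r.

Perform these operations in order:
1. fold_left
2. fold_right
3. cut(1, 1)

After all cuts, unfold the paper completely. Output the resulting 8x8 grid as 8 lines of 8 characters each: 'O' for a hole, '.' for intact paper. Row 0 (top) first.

Answer: ........
O..OO..O
........
........
........
........
........
........

Derivation:
Op 1 fold_left: fold axis v@4; visible region now rows[0,8) x cols[0,4) = 8x4
Op 2 fold_right: fold axis v@2; visible region now rows[0,8) x cols[2,4) = 8x2
Op 3 cut(1, 1): punch at orig (1,3); cuts so far [(1, 3)]; region rows[0,8) x cols[2,4) = 8x2
Unfold 1 (reflect across v@2): 2 holes -> [(1, 0), (1, 3)]
Unfold 2 (reflect across v@4): 4 holes -> [(1, 0), (1, 3), (1, 4), (1, 7)]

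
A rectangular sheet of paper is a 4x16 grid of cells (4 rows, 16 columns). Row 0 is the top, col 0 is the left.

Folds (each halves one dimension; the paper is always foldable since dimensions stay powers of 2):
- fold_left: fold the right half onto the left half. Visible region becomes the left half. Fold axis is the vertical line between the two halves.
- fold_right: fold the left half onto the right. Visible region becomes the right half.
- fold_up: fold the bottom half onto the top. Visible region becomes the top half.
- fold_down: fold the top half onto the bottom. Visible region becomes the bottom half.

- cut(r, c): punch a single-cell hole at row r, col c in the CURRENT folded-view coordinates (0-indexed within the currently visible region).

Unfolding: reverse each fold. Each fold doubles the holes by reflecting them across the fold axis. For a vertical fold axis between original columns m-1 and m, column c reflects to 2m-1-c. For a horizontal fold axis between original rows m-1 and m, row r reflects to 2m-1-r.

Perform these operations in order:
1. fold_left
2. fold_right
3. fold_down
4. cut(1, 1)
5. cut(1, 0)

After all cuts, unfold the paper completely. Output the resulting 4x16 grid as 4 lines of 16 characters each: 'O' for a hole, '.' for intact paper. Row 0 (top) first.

Op 1 fold_left: fold axis v@8; visible region now rows[0,4) x cols[0,8) = 4x8
Op 2 fold_right: fold axis v@4; visible region now rows[0,4) x cols[4,8) = 4x4
Op 3 fold_down: fold axis h@2; visible region now rows[2,4) x cols[4,8) = 2x4
Op 4 cut(1, 1): punch at orig (3,5); cuts so far [(3, 5)]; region rows[2,4) x cols[4,8) = 2x4
Op 5 cut(1, 0): punch at orig (3,4); cuts so far [(3, 4), (3, 5)]; region rows[2,4) x cols[4,8) = 2x4
Unfold 1 (reflect across h@2): 4 holes -> [(0, 4), (0, 5), (3, 4), (3, 5)]
Unfold 2 (reflect across v@4): 8 holes -> [(0, 2), (0, 3), (0, 4), (0, 5), (3, 2), (3, 3), (3, 4), (3, 5)]
Unfold 3 (reflect across v@8): 16 holes -> [(0, 2), (0, 3), (0, 4), (0, 5), (0, 10), (0, 11), (0, 12), (0, 13), (3, 2), (3, 3), (3, 4), (3, 5), (3, 10), (3, 11), (3, 12), (3, 13)]

Answer: ..OOOO....OOOO..
................
................
..OOOO....OOOO..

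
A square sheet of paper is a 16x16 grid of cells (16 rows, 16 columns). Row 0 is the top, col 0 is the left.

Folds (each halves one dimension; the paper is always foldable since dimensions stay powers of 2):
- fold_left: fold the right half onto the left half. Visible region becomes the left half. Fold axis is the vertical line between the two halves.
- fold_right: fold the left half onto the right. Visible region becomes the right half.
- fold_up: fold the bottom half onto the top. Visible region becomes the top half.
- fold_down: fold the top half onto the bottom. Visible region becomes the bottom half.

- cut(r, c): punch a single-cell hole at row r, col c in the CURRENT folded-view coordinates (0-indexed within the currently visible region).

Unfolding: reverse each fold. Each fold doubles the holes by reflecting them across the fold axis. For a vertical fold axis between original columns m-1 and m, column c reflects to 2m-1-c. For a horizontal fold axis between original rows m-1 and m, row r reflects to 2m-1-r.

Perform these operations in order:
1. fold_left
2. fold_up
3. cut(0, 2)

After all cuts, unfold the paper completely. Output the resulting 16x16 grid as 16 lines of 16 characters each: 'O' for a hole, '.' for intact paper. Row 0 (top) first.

Answer: ..O..........O..
................
................
................
................
................
................
................
................
................
................
................
................
................
................
..O..........O..

Derivation:
Op 1 fold_left: fold axis v@8; visible region now rows[0,16) x cols[0,8) = 16x8
Op 2 fold_up: fold axis h@8; visible region now rows[0,8) x cols[0,8) = 8x8
Op 3 cut(0, 2): punch at orig (0,2); cuts so far [(0, 2)]; region rows[0,8) x cols[0,8) = 8x8
Unfold 1 (reflect across h@8): 2 holes -> [(0, 2), (15, 2)]
Unfold 2 (reflect across v@8): 4 holes -> [(0, 2), (0, 13), (15, 2), (15, 13)]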